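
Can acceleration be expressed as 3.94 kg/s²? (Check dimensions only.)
No

acceleration has SI base units: m / s^2
kg/s² does NOT reduce to m / s^2; a valid unit for acceleration would be e.g. m/s².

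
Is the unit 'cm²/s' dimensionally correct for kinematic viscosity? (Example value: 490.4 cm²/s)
Yes

kinematic viscosity has SI base units: m^2 / s
cm²/s reduces to the same SI base units, so it is a valid unit for kinematic viscosity.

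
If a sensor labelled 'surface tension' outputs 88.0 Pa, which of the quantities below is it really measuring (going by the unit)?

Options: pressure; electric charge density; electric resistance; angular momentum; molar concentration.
pressure

surface tension should have units dimensionally equivalent to kg / s^2 (e.g. N/m).
The given unit 'Pa' reduces to kg / (m * s^2). Of the listed options, that is the dimensionality of pressure.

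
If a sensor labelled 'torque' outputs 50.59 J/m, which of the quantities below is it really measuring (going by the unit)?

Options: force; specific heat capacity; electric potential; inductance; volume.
force

torque should have units dimensionally equivalent to kg * m^2 / s^2 (e.g. N·m).
The given unit 'J/m' reduces to kg * m / s^2. Of the listed options, that is the dimensionality of force.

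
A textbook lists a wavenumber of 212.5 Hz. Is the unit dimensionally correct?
No

wavenumber has SI base units: 1 / m
Hz does NOT reduce to 1 / m; a valid unit for wavenumber would be e.g. 1/m.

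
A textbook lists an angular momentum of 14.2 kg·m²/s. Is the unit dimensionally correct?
Yes

angular momentum has SI base units: kg * m^2 / s
kg·m²/s reduces to the same SI base units, so it is a valid unit for angular momentum.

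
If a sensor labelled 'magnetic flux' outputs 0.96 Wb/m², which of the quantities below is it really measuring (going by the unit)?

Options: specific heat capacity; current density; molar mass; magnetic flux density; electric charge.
magnetic flux density

magnetic flux should have units dimensionally equivalent to kg * m^2 / (A * s^2) (e.g. Wb).
The given unit 'Wb/m²' reduces to kg / (A * s^2). Of the listed options, that is the dimensionality of magnetic flux density.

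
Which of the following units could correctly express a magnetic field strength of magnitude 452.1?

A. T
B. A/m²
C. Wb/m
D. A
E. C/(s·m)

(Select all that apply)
E

magnetic field strength has SI base units: A / m

Checking each option against A / m:
  A. T: ✗ does not match
  B. A/m²: ✗ does not match
  C. Wb/m: ✗ does not match
  D. A: ✗ does not match
  E. C/(s·m): ✓ matches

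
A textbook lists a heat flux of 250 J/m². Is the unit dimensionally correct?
No

heat flux has SI base units: kg / s^3
J/m² does NOT reduce to kg / s^3; a valid unit for heat flux would be e.g. W/m².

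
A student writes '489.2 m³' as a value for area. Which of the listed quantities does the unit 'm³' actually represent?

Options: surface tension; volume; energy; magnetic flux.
volume

area should have units dimensionally equivalent to m^2 (e.g. m²).
The given unit 'm³' reduces to m^3. Of the listed options, that is the dimensionality of volume.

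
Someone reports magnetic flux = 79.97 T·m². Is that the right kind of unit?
Yes

magnetic flux has SI base units: kg * m^2 / (A * s^2)
T·m² reduces to the same SI base units, so it is a valid unit for magnetic flux.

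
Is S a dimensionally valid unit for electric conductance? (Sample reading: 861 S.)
Yes

electric conductance has SI base units: A^2 * s^3 / (kg * m^2)
S reduces to the same SI base units, so it is a valid unit for electric conductance.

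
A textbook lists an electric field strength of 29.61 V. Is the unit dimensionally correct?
No

electric field strength has SI base units: kg * m / (A * s^3)
V does NOT reduce to kg * m / (A * s^3); a valid unit for electric field strength would be e.g. V/m.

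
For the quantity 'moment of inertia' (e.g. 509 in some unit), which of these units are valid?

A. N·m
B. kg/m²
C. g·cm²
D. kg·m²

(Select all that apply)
C, D

moment of inertia has SI base units: kg * m^2

Checking each option against kg * m^2:
  A. N·m: ✗ does not match
  B. kg/m²: ✗ does not match
  C. g·cm²: ✓ matches
  D. kg·m²: ✓ matches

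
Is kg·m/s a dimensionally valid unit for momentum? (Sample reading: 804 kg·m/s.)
Yes

momentum has SI base units: kg * m / s
kg·m/s reduces to the same SI base units, so it is a valid unit for momentum.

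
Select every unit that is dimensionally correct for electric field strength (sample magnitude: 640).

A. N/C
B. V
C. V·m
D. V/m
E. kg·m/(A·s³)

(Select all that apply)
A, D, E

electric field strength has SI base units: kg * m / (A * s^3)

Checking each option against kg * m / (A * s^3):
  A. N/C: ✓ matches
  B. V: ✗ does not match
  C. V·m: ✗ does not match
  D. V/m: ✓ matches
  E. kg·m/(A·s³): ✓ matches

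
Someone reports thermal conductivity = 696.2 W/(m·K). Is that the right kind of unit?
Yes

thermal conductivity has SI base units: kg * m / (s^3 * K)
W/(m·K) reduces to the same SI base units, so it is a valid unit for thermal conductivity.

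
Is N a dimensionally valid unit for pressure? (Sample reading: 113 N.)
No

pressure has SI base units: kg / (m * s^2)
N does NOT reduce to kg / (m * s^2); a valid unit for pressure would be e.g. Pa.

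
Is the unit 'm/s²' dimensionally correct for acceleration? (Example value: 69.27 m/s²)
Yes

acceleration has SI base units: m / s^2
m/s² reduces to the same SI base units, so it is a valid unit for acceleration.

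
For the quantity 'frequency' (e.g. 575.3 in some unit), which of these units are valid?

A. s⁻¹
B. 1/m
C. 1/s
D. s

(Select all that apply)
A, C

frequency has SI base units: 1 / s

Checking each option against 1 / s:
  A. s⁻¹: ✓ matches
  B. 1/m: ✗ does not match
  C. 1/s: ✓ matches
  D. s: ✗ does not match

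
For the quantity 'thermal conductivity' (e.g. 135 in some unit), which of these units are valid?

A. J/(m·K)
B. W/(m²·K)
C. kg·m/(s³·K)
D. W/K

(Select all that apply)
C

thermal conductivity has SI base units: kg * m / (s^3 * K)

Checking each option against kg * m / (s^3 * K):
  A. J/(m·K): ✗ does not match
  B. W/(m²·K): ✗ does not match
  C. kg·m/(s³·K): ✓ matches
  D. W/K: ✗ does not match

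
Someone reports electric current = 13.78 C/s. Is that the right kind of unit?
Yes

electric current has SI base units: A
C/s reduces to the same SI base units, so it is a valid unit for electric current.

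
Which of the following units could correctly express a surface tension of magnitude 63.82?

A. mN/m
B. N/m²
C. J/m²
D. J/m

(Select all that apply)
A, C

surface tension has SI base units: kg / s^2

Checking each option against kg / s^2:
  A. mN/m: ✓ matches
  B. N/m²: ✗ does not match
  C. J/m²: ✓ matches
  D. J/m: ✗ does not match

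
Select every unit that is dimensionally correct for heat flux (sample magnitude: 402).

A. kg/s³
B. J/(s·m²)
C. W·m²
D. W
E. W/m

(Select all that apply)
A, B

heat flux has SI base units: kg / s^3

Checking each option against kg / s^3:
  A. kg/s³: ✓ matches
  B. J/(s·m²): ✓ matches
  C. W·m²: ✗ does not match
  D. W: ✗ does not match
  E. W/m: ✗ does not match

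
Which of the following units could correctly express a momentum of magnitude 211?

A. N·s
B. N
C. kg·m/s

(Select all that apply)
A, C

momentum has SI base units: kg * m / s

Checking each option against kg * m / s:
  A. N·s: ✓ matches
  B. N: ✗ does not match
  C. kg·m/s: ✓ matches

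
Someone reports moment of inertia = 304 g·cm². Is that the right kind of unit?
Yes

moment of inertia has SI base units: kg * m^2
g·cm² reduces to the same SI base units, so it is a valid unit for moment of inertia.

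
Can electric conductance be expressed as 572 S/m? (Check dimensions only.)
No

electric conductance has SI base units: A^2 * s^3 / (kg * m^2)
S/m does NOT reduce to A^2 * s^3 / (kg * m^2); a valid unit for electric conductance would be e.g. S.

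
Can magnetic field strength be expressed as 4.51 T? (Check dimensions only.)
No

magnetic field strength has SI base units: A / m
T does NOT reduce to A / m; a valid unit for magnetic field strength would be e.g. A/m.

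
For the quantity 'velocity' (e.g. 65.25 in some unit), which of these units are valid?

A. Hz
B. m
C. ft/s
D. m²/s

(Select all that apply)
C

velocity has SI base units: m / s

Checking each option against m / s:
  A. Hz: ✗ does not match
  B. m: ✗ does not match
  C. ft/s: ✓ matches
  D. m²/s: ✗ does not match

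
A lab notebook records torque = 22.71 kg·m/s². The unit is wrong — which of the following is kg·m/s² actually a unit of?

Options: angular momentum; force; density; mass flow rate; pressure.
force

torque should have units dimensionally equivalent to kg * m^2 / s^2 (e.g. N·m).
The given unit 'kg·m/s²' reduces to kg * m / s^2. Of the listed options, that is the dimensionality of force.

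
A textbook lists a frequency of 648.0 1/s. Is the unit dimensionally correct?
Yes

frequency has SI base units: 1 / s
1/s reduces to the same SI base units, so it is a valid unit for frequency.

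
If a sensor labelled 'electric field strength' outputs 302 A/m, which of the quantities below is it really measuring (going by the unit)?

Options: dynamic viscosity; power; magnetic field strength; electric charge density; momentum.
magnetic field strength

electric field strength should have units dimensionally equivalent to kg * m / (A * s^3) (e.g. V/m).
The given unit 'A/m' reduces to A / m. Of the listed options, that is the dimensionality of magnetic field strength.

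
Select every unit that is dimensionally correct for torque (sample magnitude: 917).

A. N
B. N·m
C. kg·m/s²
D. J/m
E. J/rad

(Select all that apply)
B, E

torque has SI base units: kg * m^2 / s^2

Checking each option against kg * m^2 / s^2:
  A. N: ✗ does not match
  B. N·m: ✓ matches
  C. kg·m/s²: ✗ does not match
  D. J/m: ✗ does not match
  E. J/rad: ✓ matches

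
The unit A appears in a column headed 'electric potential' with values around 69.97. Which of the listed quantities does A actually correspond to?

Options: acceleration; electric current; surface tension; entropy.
electric current

electric potential should have units dimensionally equivalent to kg * m^2 / (A * s^3) (e.g. V).
The given unit 'A' reduces to A. Of the listed options, that is the dimensionality of electric current.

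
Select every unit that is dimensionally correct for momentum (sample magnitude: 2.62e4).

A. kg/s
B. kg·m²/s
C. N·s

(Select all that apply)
C

momentum has SI base units: kg * m / s

Checking each option against kg * m / s:
  A. kg/s: ✗ does not match
  B. kg·m²/s: ✗ does not match
  C. N·s: ✓ matches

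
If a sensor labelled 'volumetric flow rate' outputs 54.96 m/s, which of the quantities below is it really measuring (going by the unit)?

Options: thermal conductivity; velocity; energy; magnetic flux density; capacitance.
velocity

volumetric flow rate should have units dimensionally equivalent to m^3 / s (e.g. m³/s).
The given unit 'm/s' reduces to m / s. Of the listed options, that is the dimensionality of velocity.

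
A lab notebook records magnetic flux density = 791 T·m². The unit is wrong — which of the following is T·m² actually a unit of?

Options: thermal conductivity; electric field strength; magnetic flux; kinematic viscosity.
magnetic flux

magnetic flux density should have units dimensionally equivalent to kg / (A * s^2) (e.g. T).
The given unit 'T·m²' reduces to kg * m^2 / (A * s^2). Of the listed options, that is the dimensionality of magnetic flux.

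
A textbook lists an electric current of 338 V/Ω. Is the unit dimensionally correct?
Yes

electric current has SI base units: A
V/Ω reduces to the same SI base units, so it is a valid unit for electric current.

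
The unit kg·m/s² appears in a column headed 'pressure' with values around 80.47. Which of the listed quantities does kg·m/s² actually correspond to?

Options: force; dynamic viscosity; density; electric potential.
force

pressure should have units dimensionally equivalent to kg / (m * s^2) (e.g. Pa).
The given unit 'kg·m/s²' reduces to kg * m / s^2. Of the listed options, that is the dimensionality of force.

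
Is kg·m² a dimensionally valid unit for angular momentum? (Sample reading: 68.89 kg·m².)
No

angular momentum has SI base units: kg * m^2 / s
kg·m² does NOT reduce to kg * m^2 / s; a valid unit for angular momentum would be e.g. kg·m²/s.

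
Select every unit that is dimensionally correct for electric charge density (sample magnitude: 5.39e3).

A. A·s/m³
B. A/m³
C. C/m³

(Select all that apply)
A, C

electric charge density has SI base units: A * s / m^3

Checking each option against A * s / m^3:
  A. A·s/m³: ✓ matches
  B. A/m³: ✗ does not match
  C. C/m³: ✓ matches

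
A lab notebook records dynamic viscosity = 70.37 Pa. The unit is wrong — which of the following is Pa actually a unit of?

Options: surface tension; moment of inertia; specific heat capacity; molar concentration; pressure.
pressure

dynamic viscosity should have units dimensionally equivalent to kg / (m * s) (e.g. Pa·s).
The given unit 'Pa' reduces to kg / (m * s^2). Of the listed options, that is the dimensionality of pressure.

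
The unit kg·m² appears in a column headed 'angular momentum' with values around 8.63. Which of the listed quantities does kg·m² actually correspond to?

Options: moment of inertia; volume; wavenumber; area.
moment of inertia

angular momentum should have units dimensionally equivalent to kg * m^2 / s (e.g. kg·m²/s).
The given unit 'kg·m²' reduces to kg * m^2. Of the listed options, that is the dimensionality of moment of inertia.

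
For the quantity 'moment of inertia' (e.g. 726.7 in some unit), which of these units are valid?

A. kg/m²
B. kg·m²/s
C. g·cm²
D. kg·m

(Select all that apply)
C

moment of inertia has SI base units: kg * m^2

Checking each option against kg * m^2:
  A. kg/m²: ✗ does not match
  B. kg·m²/s: ✗ does not match
  C. g·cm²: ✓ matches
  D. kg·m: ✗ does not match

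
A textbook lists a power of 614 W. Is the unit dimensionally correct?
Yes

power has SI base units: kg * m^2 / s^3
W reduces to the same SI base units, so it is a valid unit for power.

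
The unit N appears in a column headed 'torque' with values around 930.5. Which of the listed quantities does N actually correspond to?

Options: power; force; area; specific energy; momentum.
force

torque should have units dimensionally equivalent to kg * m^2 / s^2 (e.g. N·m).
The given unit 'N' reduces to kg * m / s^2. Of the listed options, that is the dimensionality of force.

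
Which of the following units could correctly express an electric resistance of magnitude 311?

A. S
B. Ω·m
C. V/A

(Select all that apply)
C

electric resistance has SI base units: kg * m^2 / (A^2 * s^3)

Checking each option against kg * m^2 / (A^2 * s^3):
  A. S: ✗ does not match
  B. Ω·m: ✗ does not match
  C. V/A: ✓ matches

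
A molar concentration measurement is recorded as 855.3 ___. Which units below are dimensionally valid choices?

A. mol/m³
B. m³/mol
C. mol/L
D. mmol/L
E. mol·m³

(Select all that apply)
A, C, D

molar concentration has SI base units: mol / m^3

Checking each option against mol / m^3:
  A. mol/m³: ✓ matches
  B. m³/mol: ✗ does not match
  C. mol/L: ✓ matches
  D. mmol/L: ✓ matches
  E. mol·m³: ✗ does not match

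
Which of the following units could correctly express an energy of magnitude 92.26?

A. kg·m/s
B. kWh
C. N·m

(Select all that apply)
B, C

energy has SI base units: kg * m^2 / s^2

Checking each option against kg * m^2 / s^2:
  A. kg·m/s: ✗ does not match
  B. kWh: ✓ matches
  C. N·m: ✓ matches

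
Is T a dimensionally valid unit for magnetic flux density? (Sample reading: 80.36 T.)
Yes

magnetic flux density has SI base units: kg / (A * s^2)
T reduces to the same SI base units, so it is a valid unit for magnetic flux density.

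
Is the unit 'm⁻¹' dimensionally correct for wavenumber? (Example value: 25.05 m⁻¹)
Yes

wavenumber has SI base units: 1 / m
m⁻¹ reduces to the same SI base units, so it is a valid unit for wavenumber.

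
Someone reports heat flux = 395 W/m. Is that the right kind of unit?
No

heat flux has SI base units: kg / s^3
W/m does NOT reduce to kg / s^3; a valid unit for heat flux would be e.g. W/m².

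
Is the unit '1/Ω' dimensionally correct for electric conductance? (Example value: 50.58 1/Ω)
Yes

electric conductance has SI base units: A^2 * s^3 / (kg * m^2)
1/Ω reduces to the same SI base units, so it is a valid unit for electric conductance.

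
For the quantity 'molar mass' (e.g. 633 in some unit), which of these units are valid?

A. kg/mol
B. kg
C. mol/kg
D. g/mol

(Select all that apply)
A, D

molar mass has SI base units: kg / mol

Checking each option against kg / mol:
  A. kg/mol: ✓ matches
  B. kg: ✗ does not match
  C. mol/kg: ✗ does not match
  D. g/mol: ✓ matches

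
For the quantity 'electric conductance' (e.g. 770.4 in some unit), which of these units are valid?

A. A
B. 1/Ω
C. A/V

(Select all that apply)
B, C

electric conductance has SI base units: A^2 * s^3 / (kg * m^2)

Checking each option against A^2 * s^3 / (kg * m^2):
  A. A: ✗ does not match
  B. 1/Ω: ✓ matches
  C. A/V: ✓ matches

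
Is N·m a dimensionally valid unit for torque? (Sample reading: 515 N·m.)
Yes

torque has SI base units: kg * m^2 / s^2
N·m reduces to the same SI base units, so it is a valid unit for torque.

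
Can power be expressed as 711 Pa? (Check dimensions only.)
No

power has SI base units: kg * m^2 / s^3
Pa does NOT reduce to kg * m^2 / s^3; a valid unit for power would be e.g. W.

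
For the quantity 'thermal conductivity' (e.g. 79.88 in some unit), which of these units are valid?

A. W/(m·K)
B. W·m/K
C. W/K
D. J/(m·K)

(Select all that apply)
A

thermal conductivity has SI base units: kg * m / (s^3 * K)

Checking each option against kg * m / (s^3 * K):
  A. W/(m·K): ✓ matches
  B. W·m/K: ✗ does not match
  C. W/K: ✗ does not match
  D. J/(m·K): ✗ does not match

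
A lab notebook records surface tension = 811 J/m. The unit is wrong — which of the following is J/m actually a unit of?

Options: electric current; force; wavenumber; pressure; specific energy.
force

surface tension should have units dimensionally equivalent to kg / s^2 (e.g. N/m).
The given unit 'J/m' reduces to kg * m / s^2. Of the listed options, that is the dimensionality of force.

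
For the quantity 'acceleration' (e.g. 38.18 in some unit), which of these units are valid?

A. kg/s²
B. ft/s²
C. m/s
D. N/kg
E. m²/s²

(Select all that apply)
B, D

acceleration has SI base units: m / s^2

Checking each option against m / s^2:
  A. kg/s²: ✗ does not match
  B. ft/s²: ✓ matches
  C. m/s: ✗ does not match
  D. N/kg: ✓ matches
  E. m²/s²: ✗ does not match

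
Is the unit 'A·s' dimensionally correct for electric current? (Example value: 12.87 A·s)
No

electric current has SI base units: A
A·s does NOT reduce to A; a valid unit for electric current would be e.g. A.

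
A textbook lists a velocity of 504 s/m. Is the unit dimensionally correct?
No

velocity has SI base units: m / s
s/m does NOT reduce to m / s; a valid unit for velocity would be e.g. m/s.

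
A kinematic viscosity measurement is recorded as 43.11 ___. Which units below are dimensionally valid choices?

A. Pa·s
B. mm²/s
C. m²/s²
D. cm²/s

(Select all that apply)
B, D

kinematic viscosity has SI base units: m^2 / s

Checking each option against m^2 / s:
  A. Pa·s: ✗ does not match
  B. mm²/s: ✓ matches
  C. m²/s²: ✗ does not match
  D. cm²/s: ✓ matches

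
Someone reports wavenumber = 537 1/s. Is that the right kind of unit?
No

wavenumber has SI base units: 1 / m
1/s does NOT reduce to 1 / m; a valid unit for wavenumber would be e.g. 1/m.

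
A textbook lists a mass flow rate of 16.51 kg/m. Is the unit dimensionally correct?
No

mass flow rate has SI base units: kg / s
kg/m does NOT reduce to kg / s; a valid unit for mass flow rate would be e.g. kg/s.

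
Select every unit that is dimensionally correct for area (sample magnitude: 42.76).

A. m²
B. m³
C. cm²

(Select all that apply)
A, C

area has SI base units: m^2

Checking each option against m^2:
  A. m²: ✓ matches
  B. m³: ✗ does not match
  C. cm²: ✓ matches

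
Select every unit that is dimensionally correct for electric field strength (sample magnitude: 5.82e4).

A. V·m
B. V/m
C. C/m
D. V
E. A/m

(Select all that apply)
B

electric field strength has SI base units: kg * m / (A * s^3)

Checking each option against kg * m / (A * s^3):
  A. V·m: ✗ does not match
  B. V/m: ✓ matches
  C. C/m: ✗ does not match
  D. V: ✗ does not match
  E. A/m: ✗ does not match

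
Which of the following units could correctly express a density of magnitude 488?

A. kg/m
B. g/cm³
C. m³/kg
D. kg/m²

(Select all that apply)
B

density has SI base units: kg / m^3

Checking each option against kg / m^3:
  A. kg/m: ✗ does not match
  B. g/cm³: ✓ matches
  C. m³/kg: ✗ does not match
  D. kg/m²: ✗ does not match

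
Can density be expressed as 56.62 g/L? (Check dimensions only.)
Yes

density has SI base units: kg / m^3
g/L reduces to the same SI base units, so it is a valid unit for density.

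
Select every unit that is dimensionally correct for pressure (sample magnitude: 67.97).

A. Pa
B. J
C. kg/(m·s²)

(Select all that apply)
A, C

pressure has SI base units: kg / (m * s^2)

Checking each option against kg / (m * s^2):
  A. Pa: ✓ matches
  B. J: ✗ does not match
  C. kg/(m·s²): ✓ matches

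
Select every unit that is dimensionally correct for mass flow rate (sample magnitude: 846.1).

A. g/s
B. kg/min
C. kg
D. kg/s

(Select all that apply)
A, B, D

mass flow rate has SI base units: kg / s

Checking each option against kg / s:
  A. g/s: ✓ matches
  B. kg/min: ✓ matches
  C. kg: ✗ does not match
  D. kg/s: ✓ matches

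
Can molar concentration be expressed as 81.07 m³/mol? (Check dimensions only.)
No

molar concentration has SI base units: mol / m^3
m³/mol does NOT reduce to mol / m^3; a valid unit for molar concentration would be e.g. mol/m³.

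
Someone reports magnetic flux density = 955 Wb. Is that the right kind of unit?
No

magnetic flux density has SI base units: kg / (A * s^2)
Wb does NOT reduce to kg / (A * s^2); a valid unit for magnetic flux density would be e.g. T.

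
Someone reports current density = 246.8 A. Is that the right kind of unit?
No

current density has SI base units: A / m^2
A does NOT reduce to A / m^2; a valid unit for current density would be e.g. A/m².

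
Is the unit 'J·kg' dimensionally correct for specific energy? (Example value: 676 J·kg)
No

specific energy has SI base units: m^2 / s^2
J·kg does NOT reduce to m^2 / s^2; a valid unit for specific energy would be e.g. J/kg.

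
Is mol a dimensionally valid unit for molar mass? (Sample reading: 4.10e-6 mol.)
No

molar mass has SI base units: kg / mol
mol does NOT reduce to kg / mol; a valid unit for molar mass would be e.g. kg/mol.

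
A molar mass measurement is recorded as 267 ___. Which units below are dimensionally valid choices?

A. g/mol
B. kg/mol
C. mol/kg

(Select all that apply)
A, B

molar mass has SI base units: kg / mol

Checking each option against kg / mol:
  A. g/mol: ✓ matches
  B. kg/mol: ✓ matches
  C. mol/kg: ✗ does not match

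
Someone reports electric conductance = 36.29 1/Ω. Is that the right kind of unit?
Yes

electric conductance has SI base units: A^2 * s^3 / (kg * m^2)
1/Ω reduces to the same SI base units, so it is a valid unit for electric conductance.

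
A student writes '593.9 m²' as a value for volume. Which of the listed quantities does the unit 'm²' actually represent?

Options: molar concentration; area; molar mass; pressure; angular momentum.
area

volume should have units dimensionally equivalent to m^3 (e.g. m³).
The given unit 'm²' reduces to m^2. Of the listed options, that is the dimensionality of area.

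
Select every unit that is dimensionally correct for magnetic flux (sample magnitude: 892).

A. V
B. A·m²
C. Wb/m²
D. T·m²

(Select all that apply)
D

magnetic flux has SI base units: kg * m^2 / (A * s^2)

Checking each option against kg * m^2 / (A * s^2):
  A. V: ✗ does not match
  B. A·m²: ✗ does not match
  C. Wb/m²: ✗ does not match
  D. T·m²: ✓ matches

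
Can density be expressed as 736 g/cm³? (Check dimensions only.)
Yes

density has SI base units: kg / m^3
g/cm³ reduces to the same SI base units, so it is a valid unit for density.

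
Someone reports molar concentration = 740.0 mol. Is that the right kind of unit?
No

molar concentration has SI base units: mol / m^3
mol does NOT reduce to mol / m^3; a valid unit for molar concentration would be e.g. mol/m³.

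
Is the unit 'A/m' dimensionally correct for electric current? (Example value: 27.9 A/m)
No

electric current has SI base units: A
A/m does NOT reduce to A; a valid unit for electric current would be e.g. A.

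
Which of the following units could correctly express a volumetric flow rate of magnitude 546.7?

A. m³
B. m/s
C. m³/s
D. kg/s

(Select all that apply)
C

volumetric flow rate has SI base units: m^3 / s

Checking each option against m^3 / s:
  A. m³: ✗ does not match
  B. m/s: ✗ does not match
  C. m³/s: ✓ matches
  D. kg/s: ✗ does not match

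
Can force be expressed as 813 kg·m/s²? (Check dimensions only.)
Yes

force has SI base units: kg * m / s^2
kg·m/s² reduces to the same SI base units, so it is a valid unit for force.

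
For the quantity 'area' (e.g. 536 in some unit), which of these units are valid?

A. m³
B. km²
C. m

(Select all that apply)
B

area has SI base units: m^2

Checking each option against m^2:
  A. m³: ✗ does not match
  B. km²: ✓ matches
  C. m: ✗ does not match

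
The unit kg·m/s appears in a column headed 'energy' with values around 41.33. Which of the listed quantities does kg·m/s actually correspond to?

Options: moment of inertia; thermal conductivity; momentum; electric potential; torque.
momentum

energy should have units dimensionally equivalent to kg * m^2 / s^2 (e.g. J).
The given unit 'kg·m/s' reduces to kg * m / s. Of the listed options, that is the dimensionality of momentum.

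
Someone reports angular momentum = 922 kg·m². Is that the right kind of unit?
No

angular momentum has SI base units: kg * m^2 / s
kg·m² does NOT reduce to kg * m^2 / s; a valid unit for angular momentum would be e.g. kg·m²/s.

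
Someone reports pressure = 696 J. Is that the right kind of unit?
No

pressure has SI base units: kg / (m * s^2)
J does NOT reduce to kg / (m * s^2); a valid unit for pressure would be e.g. Pa.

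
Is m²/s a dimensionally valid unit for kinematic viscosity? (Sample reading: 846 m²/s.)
Yes

kinematic viscosity has SI base units: m^2 / s
m²/s reduces to the same SI base units, so it is a valid unit for kinematic viscosity.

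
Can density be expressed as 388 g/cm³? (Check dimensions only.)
Yes

density has SI base units: kg / m^3
g/cm³ reduces to the same SI base units, so it is a valid unit for density.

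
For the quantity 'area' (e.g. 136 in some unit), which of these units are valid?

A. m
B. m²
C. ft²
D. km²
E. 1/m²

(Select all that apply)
B, C, D

area has SI base units: m^2

Checking each option against m^2:
  A. m: ✗ does not match
  B. m²: ✓ matches
  C. ft²: ✓ matches
  D. km²: ✓ matches
  E. 1/m²: ✗ does not match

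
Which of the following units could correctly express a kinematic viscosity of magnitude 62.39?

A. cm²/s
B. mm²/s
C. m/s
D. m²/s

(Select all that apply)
A, B, D

kinematic viscosity has SI base units: m^2 / s

Checking each option against m^2 / s:
  A. cm²/s: ✓ matches
  B. mm²/s: ✓ matches
  C. m/s: ✗ does not match
  D. m²/s: ✓ matches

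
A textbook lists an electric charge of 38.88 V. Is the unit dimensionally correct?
No

electric charge has SI base units: A * s
V does NOT reduce to A * s; a valid unit for electric charge would be e.g. C.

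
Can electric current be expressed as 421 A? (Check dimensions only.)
Yes

electric current has SI base units: A
A reduces to the same SI base units, so it is a valid unit for electric current.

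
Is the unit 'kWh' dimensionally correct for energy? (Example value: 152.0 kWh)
Yes

energy has SI base units: kg * m^2 / s^2
kWh reduces to the same SI base units, so it is a valid unit for energy.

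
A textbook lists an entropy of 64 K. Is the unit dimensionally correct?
No

entropy has SI base units: kg * m^2 / (s^2 * K)
K does NOT reduce to kg * m^2 / (s^2 * K); a valid unit for entropy would be e.g. J/K.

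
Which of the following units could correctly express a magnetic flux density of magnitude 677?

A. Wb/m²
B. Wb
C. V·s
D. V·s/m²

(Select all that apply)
A, D

magnetic flux density has SI base units: kg / (A * s^2)

Checking each option against kg / (A * s^2):
  A. Wb/m²: ✓ matches
  B. Wb: ✗ does not match
  C. V·s: ✗ does not match
  D. V·s/m²: ✓ matches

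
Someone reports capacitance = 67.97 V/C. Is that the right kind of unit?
No

capacitance has SI base units: A^2 * s^4 / (kg * m^2)
V/C does NOT reduce to A^2 * s^4 / (kg * m^2); a valid unit for capacitance would be e.g. F.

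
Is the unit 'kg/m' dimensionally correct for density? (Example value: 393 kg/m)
No

density has SI base units: kg / m^3
kg/m does NOT reduce to kg / m^3; a valid unit for density would be e.g. kg/m³.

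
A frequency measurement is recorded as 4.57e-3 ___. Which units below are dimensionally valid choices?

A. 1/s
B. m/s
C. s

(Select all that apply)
A

frequency has SI base units: 1 / s

Checking each option against 1 / s:
  A. 1/s: ✓ matches
  B. m/s: ✗ does not match
  C. s: ✗ does not match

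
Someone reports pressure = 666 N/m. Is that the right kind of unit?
No

pressure has SI base units: kg / (m * s^2)
N/m does NOT reduce to kg / (m * s^2); a valid unit for pressure would be e.g. Pa.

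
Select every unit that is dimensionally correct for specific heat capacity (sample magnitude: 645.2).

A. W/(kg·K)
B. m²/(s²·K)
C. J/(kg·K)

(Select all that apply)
B, C

specific heat capacity has SI base units: m^2 / (s^2 * K)

Checking each option against m^2 / (s^2 * K):
  A. W/(kg·K): ✗ does not match
  B. m²/(s²·K): ✓ matches
  C. J/(kg·K): ✓ matches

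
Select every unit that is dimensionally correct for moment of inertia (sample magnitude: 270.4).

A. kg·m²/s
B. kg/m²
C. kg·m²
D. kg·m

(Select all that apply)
C

moment of inertia has SI base units: kg * m^2

Checking each option against kg * m^2:
  A. kg·m²/s: ✗ does not match
  B. kg/m²: ✗ does not match
  C. kg·m²: ✓ matches
  D. kg·m: ✗ does not match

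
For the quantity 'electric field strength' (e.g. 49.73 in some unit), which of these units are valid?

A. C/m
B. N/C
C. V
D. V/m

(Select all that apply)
B, D

electric field strength has SI base units: kg * m / (A * s^3)

Checking each option against kg * m / (A * s^3):
  A. C/m: ✗ does not match
  B. N/C: ✓ matches
  C. V: ✗ does not match
  D. V/m: ✓ matches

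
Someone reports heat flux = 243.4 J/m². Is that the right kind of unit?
No

heat flux has SI base units: kg / s^3
J/m² does NOT reduce to kg / s^3; a valid unit for heat flux would be e.g. W/m².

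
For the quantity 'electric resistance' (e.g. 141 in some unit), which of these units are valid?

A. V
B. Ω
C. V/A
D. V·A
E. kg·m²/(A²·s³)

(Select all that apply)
B, C, E

electric resistance has SI base units: kg * m^2 / (A^2 * s^3)

Checking each option against kg * m^2 / (A^2 * s^3):
  A. V: ✗ does not match
  B. Ω: ✓ matches
  C. V/A: ✓ matches
  D. V·A: ✗ does not match
  E. kg·m²/(A²·s³): ✓ matches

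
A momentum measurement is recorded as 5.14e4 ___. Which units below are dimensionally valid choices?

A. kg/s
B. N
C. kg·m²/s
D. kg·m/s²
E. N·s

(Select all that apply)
E

momentum has SI base units: kg * m / s

Checking each option against kg * m / s:
  A. kg/s: ✗ does not match
  B. N: ✗ does not match
  C. kg·m²/s: ✗ does not match
  D. kg·m/s²: ✗ does not match
  E. N·s: ✓ matches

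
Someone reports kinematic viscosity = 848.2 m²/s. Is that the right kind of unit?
Yes

kinematic viscosity has SI base units: m^2 / s
m²/s reduces to the same SI base units, so it is a valid unit for kinematic viscosity.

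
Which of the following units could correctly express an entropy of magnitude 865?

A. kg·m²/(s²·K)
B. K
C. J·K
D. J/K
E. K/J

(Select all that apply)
A, D

entropy has SI base units: kg * m^2 / (s^2 * K)

Checking each option against kg * m^2 / (s^2 * K):
  A. kg·m²/(s²·K): ✓ matches
  B. K: ✗ does not match
  C. J·K: ✗ does not match
  D. J/K: ✓ matches
  E. K/J: ✗ does not match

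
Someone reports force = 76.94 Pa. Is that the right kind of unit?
No

force has SI base units: kg * m / s^2
Pa does NOT reduce to kg * m / s^2; a valid unit for force would be e.g. N.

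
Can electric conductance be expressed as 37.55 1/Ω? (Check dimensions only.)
Yes

electric conductance has SI base units: A^2 * s^3 / (kg * m^2)
1/Ω reduces to the same SI base units, so it is a valid unit for electric conductance.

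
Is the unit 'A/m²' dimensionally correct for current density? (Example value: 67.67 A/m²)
Yes

current density has SI base units: A / m^2
A/m² reduces to the same SI base units, so it is a valid unit for current density.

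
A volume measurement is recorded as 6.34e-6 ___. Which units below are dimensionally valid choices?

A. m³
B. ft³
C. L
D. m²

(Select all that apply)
A, B, C

volume has SI base units: m^3

Checking each option against m^3:
  A. m³: ✓ matches
  B. ft³: ✓ matches
  C. L: ✓ matches
  D. m²: ✗ does not match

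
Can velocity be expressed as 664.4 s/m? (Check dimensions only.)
No

velocity has SI base units: m / s
s/m does NOT reduce to m / s; a valid unit for velocity would be e.g. m/s.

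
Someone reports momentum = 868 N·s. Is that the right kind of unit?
Yes

momentum has SI base units: kg * m / s
N·s reduces to the same SI base units, so it is a valid unit for momentum.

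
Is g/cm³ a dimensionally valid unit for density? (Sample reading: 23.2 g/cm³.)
Yes

density has SI base units: kg / m^3
g/cm³ reduces to the same SI base units, so it is a valid unit for density.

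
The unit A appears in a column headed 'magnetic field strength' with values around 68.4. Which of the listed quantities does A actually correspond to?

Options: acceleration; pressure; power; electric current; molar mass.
electric current

magnetic field strength should have units dimensionally equivalent to A / m (e.g. A/m).
The given unit 'A' reduces to A. Of the listed options, that is the dimensionality of electric current.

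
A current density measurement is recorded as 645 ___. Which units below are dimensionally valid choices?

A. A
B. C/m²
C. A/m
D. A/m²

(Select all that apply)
D

current density has SI base units: A / m^2

Checking each option against A / m^2:
  A. A: ✗ does not match
  B. C/m²: ✗ does not match
  C. A/m: ✗ does not match
  D. A/m²: ✓ matches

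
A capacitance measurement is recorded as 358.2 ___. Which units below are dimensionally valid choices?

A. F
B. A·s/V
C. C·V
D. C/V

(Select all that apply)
A, B, D

capacitance has SI base units: A^2 * s^4 / (kg * m^2)

Checking each option against A^2 * s^4 / (kg * m^2):
  A. F: ✓ matches
  B. A·s/V: ✓ matches
  C. C·V: ✗ does not match
  D. C/V: ✓ matches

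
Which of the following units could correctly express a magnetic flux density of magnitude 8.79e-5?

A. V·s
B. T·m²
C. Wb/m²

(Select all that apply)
C

magnetic flux density has SI base units: kg / (A * s^2)

Checking each option against kg / (A * s^2):
  A. V·s: ✗ does not match
  B. T·m²: ✗ does not match
  C. Wb/m²: ✓ matches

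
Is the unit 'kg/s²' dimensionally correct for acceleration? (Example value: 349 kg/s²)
No

acceleration has SI base units: m / s^2
kg/s² does NOT reduce to m / s^2; a valid unit for acceleration would be e.g. m/s².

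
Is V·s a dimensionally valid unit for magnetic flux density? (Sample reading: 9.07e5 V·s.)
No

magnetic flux density has SI base units: kg / (A * s^2)
V·s does NOT reduce to kg / (A * s^2); a valid unit for magnetic flux density would be e.g. T.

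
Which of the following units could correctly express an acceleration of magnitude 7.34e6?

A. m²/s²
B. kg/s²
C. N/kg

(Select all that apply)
C

acceleration has SI base units: m / s^2

Checking each option against m / s^2:
  A. m²/s²: ✗ does not match
  B. kg/s²: ✗ does not match
  C. N/kg: ✓ matches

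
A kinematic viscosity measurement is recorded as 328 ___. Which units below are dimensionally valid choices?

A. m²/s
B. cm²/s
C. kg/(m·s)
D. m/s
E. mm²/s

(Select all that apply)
A, B, E

kinematic viscosity has SI base units: m^2 / s

Checking each option against m^2 / s:
  A. m²/s: ✓ matches
  B. cm²/s: ✓ matches
  C. kg/(m·s): ✗ does not match
  D. m/s: ✗ does not match
  E. mm²/s: ✓ matches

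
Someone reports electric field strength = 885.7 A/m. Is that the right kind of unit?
No

electric field strength has SI base units: kg * m / (A * s^3)
A/m does NOT reduce to kg * m / (A * s^3); a valid unit for electric field strength would be e.g. V/m.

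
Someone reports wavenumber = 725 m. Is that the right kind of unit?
No

wavenumber has SI base units: 1 / m
m does NOT reduce to 1 / m; a valid unit for wavenumber would be e.g. 1/m.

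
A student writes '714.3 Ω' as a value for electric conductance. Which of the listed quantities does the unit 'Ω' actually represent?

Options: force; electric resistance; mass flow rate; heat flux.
electric resistance

electric conductance should have units dimensionally equivalent to A^2 * s^3 / (kg * m^2) (e.g. S).
The given unit 'Ω' reduces to kg * m^2 / (A^2 * s^3). Of the listed options, that is the dimensionality of electric resistance.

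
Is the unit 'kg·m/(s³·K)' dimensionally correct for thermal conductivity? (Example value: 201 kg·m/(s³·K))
Yes

thermal conductivity has SI base units: kg * m / (s^3 * K)
kg·m/(s³·K) reduces to the same SI base units, so it is a valid unit for thermal conductivity.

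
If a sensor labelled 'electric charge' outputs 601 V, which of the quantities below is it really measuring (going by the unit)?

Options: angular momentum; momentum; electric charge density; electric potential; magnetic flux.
electric potential

electric charge should have units dimensionally equivalent to A * s (e.g. C).
The given unit 'V' reduces to kg * m^2 / (A * s^3). Of the listed options, that is the dimensionality of electric potential.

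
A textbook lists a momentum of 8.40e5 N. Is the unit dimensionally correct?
No

momentum has SI base units: kg * m / s
N does NOT reduce to kg * m / s; a valid unit for momentum would be e.g. kg·m/s.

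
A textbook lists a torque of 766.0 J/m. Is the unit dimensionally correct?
No

torque has SI base units: kg * m^2 / s^2
J/m does NOT reduce to kg * m^2 / s^2; a valid unit for torque would be e.g. N·m.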